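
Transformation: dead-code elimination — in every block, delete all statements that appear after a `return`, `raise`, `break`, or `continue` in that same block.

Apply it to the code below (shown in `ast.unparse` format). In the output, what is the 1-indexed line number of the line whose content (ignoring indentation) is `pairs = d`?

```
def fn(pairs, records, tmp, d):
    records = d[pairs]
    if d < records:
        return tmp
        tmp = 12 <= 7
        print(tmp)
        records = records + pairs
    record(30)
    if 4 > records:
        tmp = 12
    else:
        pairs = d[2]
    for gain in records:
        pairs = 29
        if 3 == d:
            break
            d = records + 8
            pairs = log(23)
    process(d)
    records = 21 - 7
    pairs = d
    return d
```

Transformed code:
def fn(pairs, records, tmp, d):
    records = d[pairs]
    if d < records:
        return tmp
    record(30)
    if 4 > records:
        tmp = 12
    else:
        pairs = d[2]
    for gain in records:
        pairs = 29
        if 3 == d:
            break
    process(d)
    records = 21 - 7
    pairs = d
    return d

16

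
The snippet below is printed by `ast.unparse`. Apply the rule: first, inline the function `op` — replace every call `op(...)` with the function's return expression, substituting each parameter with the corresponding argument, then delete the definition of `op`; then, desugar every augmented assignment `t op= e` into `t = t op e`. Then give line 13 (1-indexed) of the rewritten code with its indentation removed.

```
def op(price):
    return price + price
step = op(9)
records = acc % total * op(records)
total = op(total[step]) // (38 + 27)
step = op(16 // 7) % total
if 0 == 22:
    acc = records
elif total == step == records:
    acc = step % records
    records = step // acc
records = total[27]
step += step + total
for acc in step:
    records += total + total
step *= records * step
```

records = records + (total + total)

Transformed code:
step = 9 + 9
records = acc % total * (records + records)
total = (total[step] + total[step]) // (38 + 27)
step = (16 // 7 + 16 // 7) % total
if 0 == 22:
    acc = records
elif total == step == records:
    acc = step % records
    records = step // acc
records = total[27]
step = step + (step + total)
for acc in step:
    records = records + (total + total)
step = step * (records * step)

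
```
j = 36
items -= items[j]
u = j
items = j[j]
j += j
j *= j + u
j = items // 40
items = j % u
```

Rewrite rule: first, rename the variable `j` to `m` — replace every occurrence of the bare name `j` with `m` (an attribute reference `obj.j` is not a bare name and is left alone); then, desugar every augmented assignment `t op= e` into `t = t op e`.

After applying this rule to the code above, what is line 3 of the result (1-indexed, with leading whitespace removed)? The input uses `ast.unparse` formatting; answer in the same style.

u = m

Transformed code:
m = 36
items = items - items[m]
u = m
items = m[m]
m = m + m
m = m * (m + u)
m = items // 40
items = m % u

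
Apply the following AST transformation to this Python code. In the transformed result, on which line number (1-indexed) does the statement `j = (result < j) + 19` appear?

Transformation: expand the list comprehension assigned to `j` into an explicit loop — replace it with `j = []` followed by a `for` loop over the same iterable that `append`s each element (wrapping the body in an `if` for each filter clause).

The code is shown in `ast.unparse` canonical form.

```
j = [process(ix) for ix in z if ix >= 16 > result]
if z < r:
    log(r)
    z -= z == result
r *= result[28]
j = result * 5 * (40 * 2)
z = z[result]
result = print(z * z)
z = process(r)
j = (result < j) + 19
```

13

Transformed code:
j = []
for ix in z:
    if ix >= 16 > result:
        j.append(process(ix))
if z < r:
    log(r)
    z -= z == result
r *= result[28]
j = result * 5 * (40 * 2)
z = z[result]
result = print(z * z)
z = process(r)
j = (result < j) + 19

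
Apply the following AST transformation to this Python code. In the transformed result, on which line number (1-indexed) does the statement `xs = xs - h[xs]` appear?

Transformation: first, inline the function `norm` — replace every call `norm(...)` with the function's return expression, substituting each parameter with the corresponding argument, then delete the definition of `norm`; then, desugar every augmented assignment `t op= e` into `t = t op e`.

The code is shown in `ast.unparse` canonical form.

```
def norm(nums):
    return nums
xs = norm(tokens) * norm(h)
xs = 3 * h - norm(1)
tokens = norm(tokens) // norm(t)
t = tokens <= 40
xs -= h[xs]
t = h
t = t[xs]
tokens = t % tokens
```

5

Transformed code:
xs = tokens * h
xs = 3 * h - 1
tokens = tokens // t
t = tokens <= 40
xs = xs - h[xs]
t = h
t = t[xs]
tokens = t % tokens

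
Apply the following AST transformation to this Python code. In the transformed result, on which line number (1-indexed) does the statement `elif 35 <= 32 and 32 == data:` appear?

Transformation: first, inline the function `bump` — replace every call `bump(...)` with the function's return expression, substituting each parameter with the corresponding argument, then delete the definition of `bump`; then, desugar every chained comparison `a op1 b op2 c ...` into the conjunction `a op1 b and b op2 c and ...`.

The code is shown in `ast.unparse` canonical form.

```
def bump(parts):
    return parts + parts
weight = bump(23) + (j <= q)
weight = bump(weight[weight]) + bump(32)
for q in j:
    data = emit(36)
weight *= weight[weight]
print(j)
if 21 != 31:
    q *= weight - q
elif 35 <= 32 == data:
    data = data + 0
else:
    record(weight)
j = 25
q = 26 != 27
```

9

Transformed code:
weight = 23 + 23 + (j <= q)
weight = weight[weight] + weight[weight] + (32 + 32)
for q in j:
    data = emit(36)
weight *= weight[weight]
print(j)
if 21 != 31:
    q *= weight - q
elif 35 <= 32 and 32 == data:
    data = data + 0
else:
    record(weight)
j = 25
q = 26 != 27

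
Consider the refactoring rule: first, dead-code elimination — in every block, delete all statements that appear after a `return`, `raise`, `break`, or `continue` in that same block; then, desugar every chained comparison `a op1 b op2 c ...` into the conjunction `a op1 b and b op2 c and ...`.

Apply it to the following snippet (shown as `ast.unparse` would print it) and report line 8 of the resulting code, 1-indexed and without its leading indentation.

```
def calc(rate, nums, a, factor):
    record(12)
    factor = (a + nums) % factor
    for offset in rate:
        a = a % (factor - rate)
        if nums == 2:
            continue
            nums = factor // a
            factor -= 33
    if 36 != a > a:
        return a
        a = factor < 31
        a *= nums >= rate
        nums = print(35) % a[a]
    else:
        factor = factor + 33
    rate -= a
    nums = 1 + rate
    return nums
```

Transformed code:
def calc(rate, nums, a, factor):
    record(12)
    factor = (a + nums) % factor
    for offset in rate:
        a = a % (factor - rate)
        if nums == 2:
            continue
    if 36 != a and a > a:
        return a
    else:
        factor = factor + 33
    rate -= a
    nums = 1 + rate
    return nums

if 36 != a and a > a:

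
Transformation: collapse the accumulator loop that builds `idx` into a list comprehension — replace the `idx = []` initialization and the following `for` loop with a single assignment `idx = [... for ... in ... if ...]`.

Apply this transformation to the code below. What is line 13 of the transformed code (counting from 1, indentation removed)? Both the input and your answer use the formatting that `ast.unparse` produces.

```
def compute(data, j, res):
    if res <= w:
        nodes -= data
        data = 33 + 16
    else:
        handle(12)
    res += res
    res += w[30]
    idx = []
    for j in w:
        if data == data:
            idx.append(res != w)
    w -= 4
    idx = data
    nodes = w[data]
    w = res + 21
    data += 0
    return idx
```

Transformed code:
def compute(data, j, res):
    if res <= w:
        nodes -= data
        data = 33 + 16
    else:
        handle(12)
    res += res
    res += w[30]
    idx = [res != w for j in w if data == data]
    w -= 4
    idx = data
    nodes = w[data]
    w = res + 21
    data += 0
    return idx

w = res + 21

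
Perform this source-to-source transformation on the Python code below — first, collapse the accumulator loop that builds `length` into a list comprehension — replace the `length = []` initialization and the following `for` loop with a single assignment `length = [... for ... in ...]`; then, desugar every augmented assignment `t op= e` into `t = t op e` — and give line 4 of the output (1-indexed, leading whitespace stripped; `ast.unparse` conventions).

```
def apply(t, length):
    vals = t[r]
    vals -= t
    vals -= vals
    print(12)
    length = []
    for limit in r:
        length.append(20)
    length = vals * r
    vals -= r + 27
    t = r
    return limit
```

vals = vals - vals

Transformed code:
def apply(t, length):
    vals = t[r]
    vals = vals - t
    vals = vals - vals
    print(12)
    length = [20 for limit in r]
    length = vals * r
    vals = vals - (r + 27)
    t = r
    return limit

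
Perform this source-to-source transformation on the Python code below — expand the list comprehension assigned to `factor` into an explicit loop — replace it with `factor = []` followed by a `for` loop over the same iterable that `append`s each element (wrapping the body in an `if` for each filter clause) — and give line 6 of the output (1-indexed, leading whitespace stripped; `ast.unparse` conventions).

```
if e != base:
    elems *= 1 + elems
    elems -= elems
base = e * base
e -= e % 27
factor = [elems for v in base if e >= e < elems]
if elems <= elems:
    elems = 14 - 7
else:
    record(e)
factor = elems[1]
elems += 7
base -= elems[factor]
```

Transformed code:
if e != base:
    elems *= 1 + elems
    elems -= elems
base = e * base
e -= e % 27
factor = []
for v in base:
    if e >= e < elems:
        factor.append(elems)
if elems <= elems:
    elems = 14 - 7
else:
    record(e)
factor = elems[1]
elems += 7
base -= elems[factor]

factor = []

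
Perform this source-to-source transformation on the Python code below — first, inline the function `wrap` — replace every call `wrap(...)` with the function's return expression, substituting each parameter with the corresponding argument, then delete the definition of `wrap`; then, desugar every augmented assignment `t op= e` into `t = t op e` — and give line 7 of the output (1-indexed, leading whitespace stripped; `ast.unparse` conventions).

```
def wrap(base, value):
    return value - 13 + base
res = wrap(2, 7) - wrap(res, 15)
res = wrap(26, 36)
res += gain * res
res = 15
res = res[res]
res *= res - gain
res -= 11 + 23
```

res = res - (11 + 23)

Transformed code:
res = 7 - 13 + 2 - (15 - 13 + res)
res = 36 - 13 + 26
res = res + gain * res
res = 15
res = res[res]
res = res * (res - gain)
res = res - (11 + 23)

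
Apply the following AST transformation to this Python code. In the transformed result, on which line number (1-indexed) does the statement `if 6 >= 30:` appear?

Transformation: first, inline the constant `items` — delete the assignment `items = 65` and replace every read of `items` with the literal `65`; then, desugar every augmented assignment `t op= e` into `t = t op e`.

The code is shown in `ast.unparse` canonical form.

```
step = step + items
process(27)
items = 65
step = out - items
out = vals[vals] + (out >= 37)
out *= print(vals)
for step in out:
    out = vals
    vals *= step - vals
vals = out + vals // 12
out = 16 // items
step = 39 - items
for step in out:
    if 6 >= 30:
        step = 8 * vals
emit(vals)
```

Transformed code:
step = step + 65
process(27)
step = out - 65
out = vals[vals] + (out >= 37)
out = out * print(vals)
for step in out:
    out = vals
    vals = vals * (step - vals)
vals = out + vals // 12
out = 16 // 65
step = 39 - 65
for step in out:
    if 6 >= 30:
        step = 8 * vals
emit(vals)

13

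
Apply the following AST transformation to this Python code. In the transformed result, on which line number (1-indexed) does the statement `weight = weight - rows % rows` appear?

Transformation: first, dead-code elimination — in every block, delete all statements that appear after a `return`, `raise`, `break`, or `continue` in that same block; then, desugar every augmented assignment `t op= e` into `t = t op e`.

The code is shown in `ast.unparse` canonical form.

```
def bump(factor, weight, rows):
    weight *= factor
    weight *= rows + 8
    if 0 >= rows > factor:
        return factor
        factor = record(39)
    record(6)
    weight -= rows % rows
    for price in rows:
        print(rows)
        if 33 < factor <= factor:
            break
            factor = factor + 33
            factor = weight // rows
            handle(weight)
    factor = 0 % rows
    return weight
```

7

Transformed code:
def bump(factor, weight, rows):
    weight = weight * factor
    weight = weight * (rows + 8)
    if 0 >= rows > factor:
        return factor
    record(6)
    weight = weight - rows % rows
    for price in rows:
        print(rows)
        if 33 < factor <= factor:
            break
    factor = 0 % rows
    return weight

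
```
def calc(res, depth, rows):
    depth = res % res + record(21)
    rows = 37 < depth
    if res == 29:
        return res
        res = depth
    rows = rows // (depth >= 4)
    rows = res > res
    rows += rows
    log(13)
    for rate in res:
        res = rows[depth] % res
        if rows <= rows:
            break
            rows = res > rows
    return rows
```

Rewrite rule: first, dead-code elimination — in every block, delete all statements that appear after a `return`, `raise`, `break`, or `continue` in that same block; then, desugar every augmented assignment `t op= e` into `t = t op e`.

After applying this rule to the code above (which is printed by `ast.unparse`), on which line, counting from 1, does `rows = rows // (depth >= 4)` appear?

Transformed code:
def calc(res, depth, rows):
    depth = res % res + record(21)
    rows = 37 < depth
    if res == 29:
        return res
    rows = rows // (depth >= 4)
    rows = res > res
    rows = rows + rows
    log(13)
    for rate in res:
        res = rows[depth] % res
        if rows <= rows:
            break
    return rows

6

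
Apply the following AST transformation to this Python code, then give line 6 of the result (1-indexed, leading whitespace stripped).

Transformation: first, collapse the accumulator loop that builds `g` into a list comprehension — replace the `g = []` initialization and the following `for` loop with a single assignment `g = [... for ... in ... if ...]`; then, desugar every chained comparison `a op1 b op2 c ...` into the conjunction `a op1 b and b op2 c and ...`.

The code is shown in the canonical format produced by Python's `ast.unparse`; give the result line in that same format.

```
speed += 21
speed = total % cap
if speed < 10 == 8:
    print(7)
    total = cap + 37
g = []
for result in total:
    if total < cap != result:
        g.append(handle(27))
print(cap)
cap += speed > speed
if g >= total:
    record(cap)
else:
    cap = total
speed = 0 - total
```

Transformed code:
speed += 21
speed = total % cap
if speed < 10 and 10 == 8:
    print(7)
    total = cap + 37
g = [handle(27) for result in total if total < cap and cap != result]
print(cap)
cap += speed > speed
if g >= total:
    record(cap)
else:
    cap = total
speed = 0 - total

g = [handle(27) for result in total if total < cap and cap != result]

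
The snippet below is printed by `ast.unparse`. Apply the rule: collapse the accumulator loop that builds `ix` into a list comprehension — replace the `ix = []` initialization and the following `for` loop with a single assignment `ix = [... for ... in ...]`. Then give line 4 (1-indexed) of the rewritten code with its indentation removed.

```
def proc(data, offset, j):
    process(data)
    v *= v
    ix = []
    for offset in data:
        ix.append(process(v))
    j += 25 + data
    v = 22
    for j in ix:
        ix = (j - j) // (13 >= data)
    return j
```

ix = [process(v) for offset in data]

Transformed code:
def proc(data, offset, j):
    process(data)
    v *= v
    ix = [process(v) for offset in data]
    j += 25 + data
    v = 22
    for j in ix:
        ix = (j - j) // (13 >= data)
    return j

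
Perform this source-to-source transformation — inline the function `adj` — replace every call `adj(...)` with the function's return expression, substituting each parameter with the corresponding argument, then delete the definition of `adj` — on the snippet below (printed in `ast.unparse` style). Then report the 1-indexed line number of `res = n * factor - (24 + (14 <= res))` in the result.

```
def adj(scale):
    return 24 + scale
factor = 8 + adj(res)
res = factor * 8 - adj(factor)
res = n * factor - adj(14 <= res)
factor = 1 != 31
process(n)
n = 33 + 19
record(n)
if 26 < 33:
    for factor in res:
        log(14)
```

Transformed code:
factor = 8 + (24 + res)
res = factor * 8 - (24 + factor)
res = n * factor - (24 + (14 <= res))
factor = 1 != 31
process(n)
n = 33 + 19
record(n)
if 26 < 33:
    for factor in res:
        log(14)

3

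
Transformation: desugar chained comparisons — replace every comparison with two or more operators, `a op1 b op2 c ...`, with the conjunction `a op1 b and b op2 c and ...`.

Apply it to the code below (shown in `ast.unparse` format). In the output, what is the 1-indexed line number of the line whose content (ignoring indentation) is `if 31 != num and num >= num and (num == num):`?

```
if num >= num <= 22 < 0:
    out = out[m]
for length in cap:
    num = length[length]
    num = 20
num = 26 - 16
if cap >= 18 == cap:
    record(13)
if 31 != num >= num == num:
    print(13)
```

9

Transformed code:
if num >= num and num <= 22 and (22 < 0):
    out = out[m]
for length in cap:
    num = length[length]
    num = 20
num = 26 - 16
if cap >= 18 and 18 == cap:
    record(13)
if 31 != num and num >= num and (num == num):
    print(13)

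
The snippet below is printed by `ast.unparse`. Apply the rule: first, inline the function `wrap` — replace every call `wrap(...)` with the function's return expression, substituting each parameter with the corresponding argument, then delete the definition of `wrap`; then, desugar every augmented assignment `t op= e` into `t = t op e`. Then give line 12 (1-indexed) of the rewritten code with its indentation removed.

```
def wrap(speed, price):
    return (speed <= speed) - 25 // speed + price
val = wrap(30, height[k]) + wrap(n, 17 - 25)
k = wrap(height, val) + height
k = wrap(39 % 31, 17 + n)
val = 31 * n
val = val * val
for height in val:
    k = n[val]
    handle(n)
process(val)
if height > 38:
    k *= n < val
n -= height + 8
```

Transformed code:
val = (30 <= 30) - 25 // 30 + height[k] + ((n <= n) - 25 // n + (17 - 25))
k = (height <= height) - 25 // height + val + height
k = (39 % 31 <= 39 % 31) - 25 // (39 % 31) + (17 + n)
val = 31 * n
val = val * val
for height in val:
    k = n[val]
    handle(n)
process(val)
if height > 38:
    k = k * (n < val)
n = n - (height + 8)

n = n - (height + 8)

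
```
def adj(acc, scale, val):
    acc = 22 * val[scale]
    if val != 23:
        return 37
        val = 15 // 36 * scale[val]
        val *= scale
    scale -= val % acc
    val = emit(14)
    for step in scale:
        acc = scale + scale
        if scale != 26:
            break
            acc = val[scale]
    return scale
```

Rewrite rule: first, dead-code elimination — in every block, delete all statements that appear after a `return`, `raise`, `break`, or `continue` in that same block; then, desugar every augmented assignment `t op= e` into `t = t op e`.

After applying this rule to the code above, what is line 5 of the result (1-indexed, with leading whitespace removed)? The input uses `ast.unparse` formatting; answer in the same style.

scale = scale - val % acc

Transformed code:
def adj(acc, scale, val):
    acc = 22 * val[scale]
    if val != 23:
        return 37
    scale = scale - val % acc
    val = emit(14)
    for step in scale:
        acc = scale + scale
        if scale != 26:
            break
    return scale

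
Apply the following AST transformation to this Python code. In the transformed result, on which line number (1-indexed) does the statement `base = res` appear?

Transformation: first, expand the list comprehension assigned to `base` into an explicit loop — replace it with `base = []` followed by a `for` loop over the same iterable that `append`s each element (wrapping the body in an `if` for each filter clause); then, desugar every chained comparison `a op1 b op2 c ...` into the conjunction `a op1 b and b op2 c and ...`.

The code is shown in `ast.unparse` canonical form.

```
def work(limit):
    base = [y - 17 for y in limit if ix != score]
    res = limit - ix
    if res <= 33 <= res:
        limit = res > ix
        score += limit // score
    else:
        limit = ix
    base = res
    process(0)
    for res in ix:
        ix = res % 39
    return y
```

12

Transformed code:
def work(limit):
    base = []
    for y in limit:
        if ix != score:
            base.append(y - 17)
    res = limit - ix
    if res <= 33 and 33 <= res:
        limit = res > ix
        score += limit // score
    else:
        limit = ix
    base = res
    process(0)
    for res in ix:
        ix = res % 39
    return y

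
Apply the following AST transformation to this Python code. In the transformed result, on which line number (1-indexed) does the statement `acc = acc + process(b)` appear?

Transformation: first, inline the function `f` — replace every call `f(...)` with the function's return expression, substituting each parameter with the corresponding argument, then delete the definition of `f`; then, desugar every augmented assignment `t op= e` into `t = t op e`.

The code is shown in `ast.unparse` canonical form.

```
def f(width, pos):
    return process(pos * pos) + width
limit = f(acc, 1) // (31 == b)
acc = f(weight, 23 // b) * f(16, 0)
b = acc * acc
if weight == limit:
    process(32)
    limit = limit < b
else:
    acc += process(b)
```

8

Transformed code:
limit = (process(1 * 1) + acc) // (31 == b)
acc = (process(23 // b * (23 // b)) + weight) * (process(0 * 0) + 16)
b = acc * acc
if weight == limit:
    process(32)
    limit = limit < b
else:
    acc = acc + process(b)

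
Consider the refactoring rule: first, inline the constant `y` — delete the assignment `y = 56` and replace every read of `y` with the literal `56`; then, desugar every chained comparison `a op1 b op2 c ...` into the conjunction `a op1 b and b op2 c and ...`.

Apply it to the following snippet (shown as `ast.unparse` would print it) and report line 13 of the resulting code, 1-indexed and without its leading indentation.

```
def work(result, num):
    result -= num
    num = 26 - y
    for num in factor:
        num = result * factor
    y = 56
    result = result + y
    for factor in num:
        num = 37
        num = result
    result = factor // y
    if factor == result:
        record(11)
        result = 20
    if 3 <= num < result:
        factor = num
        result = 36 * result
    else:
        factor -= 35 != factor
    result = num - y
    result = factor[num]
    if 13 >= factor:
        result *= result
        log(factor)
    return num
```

Transformed code:
def work(result, num):
    result -= num
    num = 26 - 56
    for num in factor:
        num = result * factor
    result = result + 56
    for factor in num:
        num = 37
        num = result
    result = factor // 56
    if factor == result:
        record(11)
        result = 20
    if 3 <= num and num < result:
        factor = num
        result = 36 * result
    else:
        factor -= 35 != factor
    result = num - 56
    result = factor[num]
    if 13 >= factor:
        result *= result
        log(factor)
    return num

result = 20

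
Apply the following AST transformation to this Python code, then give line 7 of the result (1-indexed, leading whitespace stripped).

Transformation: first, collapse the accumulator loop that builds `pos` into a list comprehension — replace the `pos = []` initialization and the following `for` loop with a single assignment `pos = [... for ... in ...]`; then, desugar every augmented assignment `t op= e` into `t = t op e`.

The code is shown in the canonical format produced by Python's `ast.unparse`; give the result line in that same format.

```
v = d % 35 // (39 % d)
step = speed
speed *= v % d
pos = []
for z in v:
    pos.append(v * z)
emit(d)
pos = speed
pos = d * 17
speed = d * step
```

pos = d * 17

Transformed code:
v = d % 35 // (39 % d)
step = speed
speed = speed * (v % d)
pos = [v * z for z in v]
emit(d)
pos = speed
pos = d * 17
speed = d * step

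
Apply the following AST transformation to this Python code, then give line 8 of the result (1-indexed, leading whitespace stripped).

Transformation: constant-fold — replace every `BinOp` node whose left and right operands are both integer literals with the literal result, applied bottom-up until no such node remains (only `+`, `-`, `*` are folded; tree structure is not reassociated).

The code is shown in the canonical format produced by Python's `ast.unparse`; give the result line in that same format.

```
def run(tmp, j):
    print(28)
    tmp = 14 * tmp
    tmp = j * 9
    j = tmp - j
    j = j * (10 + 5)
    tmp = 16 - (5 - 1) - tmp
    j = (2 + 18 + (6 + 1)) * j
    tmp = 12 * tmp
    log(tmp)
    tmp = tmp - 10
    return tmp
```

j = 27 * j

Transformed code:
def run(tmp, j):
    print(28)
    tmp = 14 * tmp
    tmp = j * 9
    j = tmp - j
    j = j * 15
    tmp = 12 - tmp
    j = 27 * j
    tmp = 12 * tmp
    log(tmp)
    tmp = tmp - 10
    return tmp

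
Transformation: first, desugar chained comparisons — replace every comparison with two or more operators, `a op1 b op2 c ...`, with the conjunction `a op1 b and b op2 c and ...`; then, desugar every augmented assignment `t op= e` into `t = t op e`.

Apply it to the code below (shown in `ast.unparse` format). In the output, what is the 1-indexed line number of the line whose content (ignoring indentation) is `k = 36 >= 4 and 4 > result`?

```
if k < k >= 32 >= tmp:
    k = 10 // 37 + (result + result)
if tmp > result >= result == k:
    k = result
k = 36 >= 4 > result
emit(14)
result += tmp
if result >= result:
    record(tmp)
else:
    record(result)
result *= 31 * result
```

5

Transformed code:
if k < k and k >= 32 and (32 >= tmp):
    k = 10 // 37 + (result + result)
if tmp > result and result >= result and (result == k):
    k = result
k = 36 >= 4 and 4 > result
emit(14)
result = result + tmp
if result >= result:
    record(tmp)
else:
    record(result)
result = result * (31 * result)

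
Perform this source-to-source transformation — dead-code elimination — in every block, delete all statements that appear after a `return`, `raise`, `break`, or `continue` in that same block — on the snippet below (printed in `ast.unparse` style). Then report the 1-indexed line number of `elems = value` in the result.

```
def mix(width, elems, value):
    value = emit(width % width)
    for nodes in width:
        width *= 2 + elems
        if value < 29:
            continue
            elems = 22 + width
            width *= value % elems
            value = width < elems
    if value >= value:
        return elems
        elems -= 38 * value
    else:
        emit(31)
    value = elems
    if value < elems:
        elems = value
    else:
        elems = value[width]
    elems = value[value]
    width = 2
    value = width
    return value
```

Transformed code:
def mix(width, elems, value):
    value = emit(width % width)
    for nodes in width:
        width *= 2 + elems
        if value < 29:
            continue
    if value >= value:
        return elems
    else:
        emit(31)
    value = elems
    if value < elems:
        elems = value
    else:
        elems = value[width]
    elems = value[value]
    width = 2
    value = width
    return value

13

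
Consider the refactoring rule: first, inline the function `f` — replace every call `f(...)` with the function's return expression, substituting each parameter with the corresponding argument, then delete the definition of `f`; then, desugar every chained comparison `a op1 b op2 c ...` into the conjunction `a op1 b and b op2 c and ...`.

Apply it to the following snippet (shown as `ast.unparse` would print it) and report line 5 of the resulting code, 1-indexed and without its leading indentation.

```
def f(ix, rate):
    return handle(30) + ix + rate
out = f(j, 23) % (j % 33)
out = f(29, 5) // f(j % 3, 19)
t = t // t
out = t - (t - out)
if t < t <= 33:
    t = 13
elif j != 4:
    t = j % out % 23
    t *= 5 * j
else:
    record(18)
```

Transformed code:
out = (handle(30) + j + 23) % (j % 33)
out = (handle(30) + 29 + 5) // (handle(30) + j % 3 + 19)
t = t // t
out = t - (t - out)
if t < t and t <= 33:
    t = 13
elif j != 4:
    t = j % out % 23
    t *= 5 * j
else:
    record(18)

if t < t and t <= 33:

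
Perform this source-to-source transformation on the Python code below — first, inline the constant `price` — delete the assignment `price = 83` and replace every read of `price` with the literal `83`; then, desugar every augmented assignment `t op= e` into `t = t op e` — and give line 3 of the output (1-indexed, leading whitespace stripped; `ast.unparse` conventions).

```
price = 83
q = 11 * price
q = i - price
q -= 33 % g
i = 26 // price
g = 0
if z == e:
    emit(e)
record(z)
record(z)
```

q = q - 33 % g

Transformed code:
q = 11 * 83
q = i - 83
q = q - 33 % g
i = 26 // 83
g = 0
if z == e:
    emit(e)
record(z)
record(z)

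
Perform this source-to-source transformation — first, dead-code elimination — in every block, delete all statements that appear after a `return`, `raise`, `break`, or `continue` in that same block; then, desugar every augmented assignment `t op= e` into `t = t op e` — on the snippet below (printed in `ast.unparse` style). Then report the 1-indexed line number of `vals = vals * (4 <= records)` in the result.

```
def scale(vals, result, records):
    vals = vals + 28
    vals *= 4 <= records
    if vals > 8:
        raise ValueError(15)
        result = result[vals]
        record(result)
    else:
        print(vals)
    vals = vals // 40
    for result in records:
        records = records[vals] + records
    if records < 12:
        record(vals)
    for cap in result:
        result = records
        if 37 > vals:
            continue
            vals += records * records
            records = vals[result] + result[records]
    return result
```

3

Transformed code:
def scale(vals, result, records):
    vals = vals + 28
    vals = vals * (4 <= records)
    if vals > 8:
        raise ValueError(15)
    else:
        print(vals)
    vals = vals // 40
    for result in records:
        records = records[vals] + records
    if records < 12:
        record(vals)
    for cap in result:
        result = records
        if 37 > vals:
            continue
    return result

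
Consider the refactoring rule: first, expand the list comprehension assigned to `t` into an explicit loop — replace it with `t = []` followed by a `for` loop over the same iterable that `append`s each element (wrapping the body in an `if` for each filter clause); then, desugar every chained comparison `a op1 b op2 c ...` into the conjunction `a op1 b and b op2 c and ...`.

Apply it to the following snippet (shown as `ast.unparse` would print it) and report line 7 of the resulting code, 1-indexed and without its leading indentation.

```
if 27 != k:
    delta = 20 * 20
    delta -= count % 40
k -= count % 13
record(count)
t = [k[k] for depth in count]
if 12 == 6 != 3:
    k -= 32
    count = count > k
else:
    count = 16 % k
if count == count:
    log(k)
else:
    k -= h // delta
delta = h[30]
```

for depth in count:

Transformed code:
if 27 != k:
    delta = 20 * 20
    delta -= count % 40
k -= count % 13
record(count)
t = []
for depth in count:
    t.append(k[k])
if 12 == 6 and 6 != 3:
    k -= 32
    count = count > k
else:
    count = 16 % k
if count == count:
    log(k)
else:
    k -= h // delta
delta = h[30]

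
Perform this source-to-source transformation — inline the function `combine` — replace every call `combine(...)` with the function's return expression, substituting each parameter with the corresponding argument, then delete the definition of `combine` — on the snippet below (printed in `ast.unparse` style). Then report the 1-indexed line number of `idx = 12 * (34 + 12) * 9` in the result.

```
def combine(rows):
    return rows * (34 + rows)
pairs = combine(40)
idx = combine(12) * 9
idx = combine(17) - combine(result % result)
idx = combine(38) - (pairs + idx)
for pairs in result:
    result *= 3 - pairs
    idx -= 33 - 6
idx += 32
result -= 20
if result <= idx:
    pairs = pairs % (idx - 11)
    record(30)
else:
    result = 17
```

2

Transformed code:
pairs = 40 * (34 + 40)
idx = 12 * (34 + 12) * 9
idx = 17 * (34 + 17) - result % result * (34 + result % result)
idx = 38 * (34 + 38) - (pairs + idx)
for pairs in result:
    result *= 3 - pairs
    idx -= 33 - 6
idx += 32
result -= 20
if result <= idx:
    pairs = pairs % (idx - 11)
    record(30)
else:
    result = 17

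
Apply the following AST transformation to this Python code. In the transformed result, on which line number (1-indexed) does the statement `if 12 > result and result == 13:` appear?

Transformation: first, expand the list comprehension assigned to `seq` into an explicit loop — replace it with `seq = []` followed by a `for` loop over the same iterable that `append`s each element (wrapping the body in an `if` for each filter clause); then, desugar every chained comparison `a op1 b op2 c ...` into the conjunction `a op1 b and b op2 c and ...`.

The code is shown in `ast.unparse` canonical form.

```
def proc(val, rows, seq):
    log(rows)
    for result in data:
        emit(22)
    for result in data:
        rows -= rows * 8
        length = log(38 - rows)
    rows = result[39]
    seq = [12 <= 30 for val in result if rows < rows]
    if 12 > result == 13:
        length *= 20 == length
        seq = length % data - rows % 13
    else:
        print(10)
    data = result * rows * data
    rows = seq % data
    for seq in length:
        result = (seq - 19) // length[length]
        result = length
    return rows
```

13

Transformed code:
def proc(val, rows, seq):
    log(rows)
    for result in data:
        emit(22)
    for result in data:
        rows -= rows * 8
        length = log(38 - rows)
    rows = result[39]
    seq = []
    for val in result:
        if rows < rows:
            seq.append(12 <= 30)
    if 12 > result and result == 13:
        length *= 20 == length
        seq = length % data - rows % 13
    else:
        print(10)
    data = result * rows * data
    rows = seq % data
    for seq in length:
        result = (seq - 19) // length[length]
        result = length
    return rows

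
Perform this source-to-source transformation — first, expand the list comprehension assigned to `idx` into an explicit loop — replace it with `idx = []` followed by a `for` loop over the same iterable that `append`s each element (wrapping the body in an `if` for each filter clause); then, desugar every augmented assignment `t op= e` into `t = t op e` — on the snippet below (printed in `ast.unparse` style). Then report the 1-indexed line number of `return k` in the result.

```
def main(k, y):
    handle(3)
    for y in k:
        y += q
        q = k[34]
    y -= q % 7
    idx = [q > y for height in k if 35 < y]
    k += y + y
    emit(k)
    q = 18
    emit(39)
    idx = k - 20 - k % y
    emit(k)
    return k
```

Transformed code:
def main(k, y):
    handle(3)
    for y in k:
        y = y + q
        q = k[34]
    y = y - q % 7
    idx = []
    for height in k:
        if 35 < y:
            idx.append(q > y)
    k = k + (y + y)
    emit(k)
    q = 18
    emit(39)
    idx = k - 20 - k % y
    emit(k)
    return k

17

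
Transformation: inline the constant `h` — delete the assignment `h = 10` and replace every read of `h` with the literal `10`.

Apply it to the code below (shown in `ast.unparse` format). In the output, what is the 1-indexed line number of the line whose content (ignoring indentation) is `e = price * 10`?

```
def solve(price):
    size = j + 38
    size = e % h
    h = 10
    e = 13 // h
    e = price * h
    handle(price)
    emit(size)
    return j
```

Transformed code:
def solve(price):
    size = j + 38
    size = e % 10
    e = 13 // 10
    e = price * 10
    handle(price)
    emit(size)
    return j

5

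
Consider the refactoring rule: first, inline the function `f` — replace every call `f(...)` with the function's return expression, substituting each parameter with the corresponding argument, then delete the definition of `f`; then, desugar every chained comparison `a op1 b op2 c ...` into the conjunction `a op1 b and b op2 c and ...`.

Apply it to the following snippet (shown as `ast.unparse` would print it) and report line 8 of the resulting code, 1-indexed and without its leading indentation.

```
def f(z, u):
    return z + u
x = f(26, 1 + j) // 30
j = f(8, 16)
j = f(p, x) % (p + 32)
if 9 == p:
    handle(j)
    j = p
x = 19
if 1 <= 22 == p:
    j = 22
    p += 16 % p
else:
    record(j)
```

Transformed code:
x = (26 + (1 + j)) // 30
j = 8 + 16
j = (p + x) % (p + 32)
if 9 == p:
    handle(j)
    j = p
x = 19
if 1 <= 22 and 22 == p:
    j = 22
    p += 16 % p
else:
    record(j)

if 1 <= 22 and 22 == p:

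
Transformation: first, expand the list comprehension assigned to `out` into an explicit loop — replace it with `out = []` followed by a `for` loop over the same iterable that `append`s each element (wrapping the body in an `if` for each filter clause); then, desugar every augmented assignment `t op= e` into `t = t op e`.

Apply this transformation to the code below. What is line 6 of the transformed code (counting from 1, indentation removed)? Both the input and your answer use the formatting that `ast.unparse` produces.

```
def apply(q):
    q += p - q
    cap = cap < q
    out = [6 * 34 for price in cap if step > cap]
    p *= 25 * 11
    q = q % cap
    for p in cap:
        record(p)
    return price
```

if step > cap:

Transformed code:
def apply(q):
    q = q + (p - q)
    cap = cap < q
    out = []
    for price in cap:
        if step > cap:
            out.append(6 * 34)
    p = p * (25 * 11)
    q = q % cap
    for p in cap:
        record(p)
    return price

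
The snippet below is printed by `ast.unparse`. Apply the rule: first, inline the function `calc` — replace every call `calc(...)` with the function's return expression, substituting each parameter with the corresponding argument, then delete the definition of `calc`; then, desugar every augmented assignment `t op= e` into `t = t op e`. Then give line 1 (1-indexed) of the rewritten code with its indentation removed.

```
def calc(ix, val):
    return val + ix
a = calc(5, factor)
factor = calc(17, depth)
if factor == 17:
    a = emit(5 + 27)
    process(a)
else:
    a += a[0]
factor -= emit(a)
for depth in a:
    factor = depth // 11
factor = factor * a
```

a = factor + 5

Transformed code:
a = factor + 5
factor = depth + 17
if factor == 17:
    a = emit(5 + 27)
    process(a)
else:
    a = a + a[0]
factor = factor - emit(a)
for depth in a:
    factor = depth // 11
factor = factor * a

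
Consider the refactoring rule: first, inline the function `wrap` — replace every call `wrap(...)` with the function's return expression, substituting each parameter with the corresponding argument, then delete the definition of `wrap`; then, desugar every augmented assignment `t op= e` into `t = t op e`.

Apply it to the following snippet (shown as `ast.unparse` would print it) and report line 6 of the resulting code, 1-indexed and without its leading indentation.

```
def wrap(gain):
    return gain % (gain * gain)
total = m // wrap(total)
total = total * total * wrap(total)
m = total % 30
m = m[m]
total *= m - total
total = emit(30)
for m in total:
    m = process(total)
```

total = emit(30)

Transformed code:
total = m // (total % (total * total))
total = total * total * (total % (total * total))
m = total % 30
m = m[m]
total = total * (m - total)
total = emit(30)
for m in total:
    m = process(total)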